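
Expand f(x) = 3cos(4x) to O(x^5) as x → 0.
3 - 24*x**2 + 32*x**4 + O(x**5)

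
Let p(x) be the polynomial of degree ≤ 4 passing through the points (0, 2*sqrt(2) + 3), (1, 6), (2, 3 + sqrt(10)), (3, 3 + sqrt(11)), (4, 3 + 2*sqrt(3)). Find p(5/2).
-5*sqrt(3)/64 + 3*sqrt(2)/64 + 15*sqrt(11)/32 + 45*sqrt(10)/64 + 81/32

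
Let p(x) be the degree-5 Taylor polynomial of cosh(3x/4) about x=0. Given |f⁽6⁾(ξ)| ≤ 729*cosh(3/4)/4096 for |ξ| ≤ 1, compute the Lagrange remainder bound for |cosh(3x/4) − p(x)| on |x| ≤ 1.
81*cosh(3/4)/327680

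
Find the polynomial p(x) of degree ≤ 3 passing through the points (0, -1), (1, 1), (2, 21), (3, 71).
2*x**3 + 3*x**2 - 3*x - 1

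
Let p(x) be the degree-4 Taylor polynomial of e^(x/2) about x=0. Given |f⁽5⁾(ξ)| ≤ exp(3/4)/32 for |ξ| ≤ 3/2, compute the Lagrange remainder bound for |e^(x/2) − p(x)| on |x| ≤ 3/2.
81*exp(3/4)/40960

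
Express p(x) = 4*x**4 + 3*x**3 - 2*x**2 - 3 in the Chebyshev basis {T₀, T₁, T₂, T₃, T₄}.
(-5/2)T₀ + (9/4)T₁ + T₂ + (3/4)T₃ + (1/2)T₄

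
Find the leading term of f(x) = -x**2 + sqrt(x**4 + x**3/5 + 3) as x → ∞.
x/10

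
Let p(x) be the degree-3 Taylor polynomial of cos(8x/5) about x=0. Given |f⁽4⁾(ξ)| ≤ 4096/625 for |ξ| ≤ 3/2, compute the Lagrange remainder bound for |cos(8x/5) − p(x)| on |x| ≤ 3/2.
864/625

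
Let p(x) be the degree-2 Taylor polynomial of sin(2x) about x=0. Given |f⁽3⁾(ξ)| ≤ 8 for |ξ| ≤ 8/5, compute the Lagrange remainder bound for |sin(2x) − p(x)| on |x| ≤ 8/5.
2048/375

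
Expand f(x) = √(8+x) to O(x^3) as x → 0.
2*sqrt(2) + sqrt(2)*x/8 - sqrt(2)*x**2/256 + O(x**3)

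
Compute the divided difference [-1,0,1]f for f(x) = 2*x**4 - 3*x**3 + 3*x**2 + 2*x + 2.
5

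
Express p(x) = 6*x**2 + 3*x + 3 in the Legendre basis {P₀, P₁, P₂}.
(5)P₀ + (3)P₁ + (4)P₂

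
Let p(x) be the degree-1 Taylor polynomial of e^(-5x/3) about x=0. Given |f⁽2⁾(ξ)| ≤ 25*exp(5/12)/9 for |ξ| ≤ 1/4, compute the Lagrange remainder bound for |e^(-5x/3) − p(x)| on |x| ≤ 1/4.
25*exp(5/12)/288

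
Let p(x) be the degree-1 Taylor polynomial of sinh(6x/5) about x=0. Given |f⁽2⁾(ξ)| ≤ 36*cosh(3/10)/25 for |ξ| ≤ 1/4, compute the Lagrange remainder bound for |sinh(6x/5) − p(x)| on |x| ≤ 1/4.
9*cosh(3/10)/200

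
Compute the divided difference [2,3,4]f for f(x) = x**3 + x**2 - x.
10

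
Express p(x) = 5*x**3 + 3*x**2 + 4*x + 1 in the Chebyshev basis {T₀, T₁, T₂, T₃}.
(5/2)T₀ + (31/4)T₁ + (3/2)T₂ + (5/4)T₃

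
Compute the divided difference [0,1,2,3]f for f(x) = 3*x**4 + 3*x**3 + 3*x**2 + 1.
21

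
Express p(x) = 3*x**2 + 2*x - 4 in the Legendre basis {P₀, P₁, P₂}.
(-3)P₀ + (2)P₁ + (2)P₂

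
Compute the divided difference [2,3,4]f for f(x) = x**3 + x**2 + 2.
10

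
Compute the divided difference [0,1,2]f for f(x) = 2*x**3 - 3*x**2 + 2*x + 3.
3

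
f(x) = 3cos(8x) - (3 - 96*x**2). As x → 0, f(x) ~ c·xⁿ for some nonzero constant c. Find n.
4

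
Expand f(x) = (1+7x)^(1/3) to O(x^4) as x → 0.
1 + 7*x/3 - 49*x**2/9 + 1715*x**3/81 + O(x**4)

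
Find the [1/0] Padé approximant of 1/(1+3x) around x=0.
1 - 3*x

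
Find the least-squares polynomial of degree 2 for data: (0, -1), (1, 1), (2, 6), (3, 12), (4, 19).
-43/35 + (137/70)x + (11/14)x²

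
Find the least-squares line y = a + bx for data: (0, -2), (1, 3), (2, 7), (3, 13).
a = -21/10, b = 49/10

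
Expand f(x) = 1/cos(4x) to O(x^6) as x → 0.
1 + 8*x**2 + 160*x**4/3 + O(x**6)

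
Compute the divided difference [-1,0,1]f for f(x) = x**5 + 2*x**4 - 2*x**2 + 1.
0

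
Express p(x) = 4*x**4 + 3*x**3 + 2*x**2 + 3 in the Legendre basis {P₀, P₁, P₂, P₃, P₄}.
(67/15)P₀ + (9/5)P₁ + (76/21)P₂ + (6/5)P₃ + (32/35)P₄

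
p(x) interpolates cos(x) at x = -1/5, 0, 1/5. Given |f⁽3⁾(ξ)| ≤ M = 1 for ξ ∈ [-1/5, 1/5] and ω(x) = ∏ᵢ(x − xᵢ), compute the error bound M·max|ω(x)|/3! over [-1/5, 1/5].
sqrt(3)/3375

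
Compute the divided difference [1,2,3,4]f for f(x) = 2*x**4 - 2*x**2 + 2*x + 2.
20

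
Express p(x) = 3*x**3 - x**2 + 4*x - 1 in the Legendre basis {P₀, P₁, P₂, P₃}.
(-4/3)P₀ + (29/5)P₁ + (-2/3)P₂ + (6/5)P₃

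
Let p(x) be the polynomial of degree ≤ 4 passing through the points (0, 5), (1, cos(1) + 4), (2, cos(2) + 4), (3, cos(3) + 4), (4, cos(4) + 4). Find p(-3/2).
-693*cos(1)/32 + 1485*cos(2)/64 + 315*cos(4)/128 - 385*cos(3)/32 + 1667/128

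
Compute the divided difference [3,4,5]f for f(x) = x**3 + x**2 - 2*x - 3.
13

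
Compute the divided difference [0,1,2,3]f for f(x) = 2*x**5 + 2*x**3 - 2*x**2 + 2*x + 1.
52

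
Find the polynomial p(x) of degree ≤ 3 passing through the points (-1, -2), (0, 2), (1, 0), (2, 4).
2*x**3 - 3*x**2 - x + 2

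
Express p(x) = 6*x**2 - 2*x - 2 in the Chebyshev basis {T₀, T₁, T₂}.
T₀ + (-2)T₁ + (3)T₂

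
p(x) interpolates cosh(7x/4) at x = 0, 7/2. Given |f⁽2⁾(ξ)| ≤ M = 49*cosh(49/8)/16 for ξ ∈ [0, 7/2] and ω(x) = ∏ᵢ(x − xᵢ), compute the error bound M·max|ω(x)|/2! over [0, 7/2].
2401*cosh(49/8)/512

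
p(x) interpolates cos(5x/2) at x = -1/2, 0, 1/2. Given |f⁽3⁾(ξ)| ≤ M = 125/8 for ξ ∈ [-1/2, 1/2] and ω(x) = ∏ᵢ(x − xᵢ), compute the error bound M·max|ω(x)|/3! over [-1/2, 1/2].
125*sqrt(3)/1728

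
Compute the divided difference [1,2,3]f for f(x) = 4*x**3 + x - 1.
24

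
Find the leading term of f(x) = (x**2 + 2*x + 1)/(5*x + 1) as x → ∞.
x/5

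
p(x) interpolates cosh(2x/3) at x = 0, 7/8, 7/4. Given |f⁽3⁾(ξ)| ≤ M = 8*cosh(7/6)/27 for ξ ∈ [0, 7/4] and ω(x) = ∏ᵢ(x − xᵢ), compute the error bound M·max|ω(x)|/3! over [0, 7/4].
343*sqrt(3)*cosh(7/6)/46656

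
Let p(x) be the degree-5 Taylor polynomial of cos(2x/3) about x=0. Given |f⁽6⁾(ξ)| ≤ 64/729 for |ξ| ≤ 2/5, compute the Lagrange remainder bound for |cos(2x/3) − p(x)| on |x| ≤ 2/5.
256/512578125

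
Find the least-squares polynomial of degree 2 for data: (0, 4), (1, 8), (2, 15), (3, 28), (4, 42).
137/35 + (76/35)x + (13/7)x²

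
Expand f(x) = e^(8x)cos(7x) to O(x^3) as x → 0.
1 + 8*x + 15*x**2/2 + O(x**3)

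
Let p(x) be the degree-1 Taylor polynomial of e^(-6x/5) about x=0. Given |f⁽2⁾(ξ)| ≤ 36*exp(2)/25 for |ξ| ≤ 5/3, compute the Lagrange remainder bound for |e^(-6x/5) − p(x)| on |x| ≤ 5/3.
2*exp(2)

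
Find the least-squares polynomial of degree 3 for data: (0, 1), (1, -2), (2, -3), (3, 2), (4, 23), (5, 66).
8/9 + (-125/378)x + (-211/63)x² + (65/54)x³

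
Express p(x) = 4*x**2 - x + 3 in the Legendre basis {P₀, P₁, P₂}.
(13/3)P₀ - P₁ + (8/3)P₂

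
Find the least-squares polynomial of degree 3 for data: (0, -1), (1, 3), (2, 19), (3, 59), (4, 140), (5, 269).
-37/42 + (439/252)x + (-5/21)x² + (77/36)x³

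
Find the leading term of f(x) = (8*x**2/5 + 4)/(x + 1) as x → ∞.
8*x/5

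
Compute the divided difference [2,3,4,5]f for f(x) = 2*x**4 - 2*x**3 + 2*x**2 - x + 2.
26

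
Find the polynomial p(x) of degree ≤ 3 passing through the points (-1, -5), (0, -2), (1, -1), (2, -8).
-x**3 - x**2 + 3*x - 2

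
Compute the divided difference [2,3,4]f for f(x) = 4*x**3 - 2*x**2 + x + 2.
34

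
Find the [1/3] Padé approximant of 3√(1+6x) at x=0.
(63*x/4 + 3)/(27*x**3/8 - 9*x**2/4 + 9*x/4 + 1)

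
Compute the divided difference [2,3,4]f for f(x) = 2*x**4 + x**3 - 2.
119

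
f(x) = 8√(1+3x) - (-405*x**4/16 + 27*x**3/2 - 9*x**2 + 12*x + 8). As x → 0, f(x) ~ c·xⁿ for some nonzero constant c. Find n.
5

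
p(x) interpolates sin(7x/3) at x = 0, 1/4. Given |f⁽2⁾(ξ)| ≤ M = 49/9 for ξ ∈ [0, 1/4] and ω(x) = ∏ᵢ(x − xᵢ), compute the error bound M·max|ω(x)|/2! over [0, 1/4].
49/1152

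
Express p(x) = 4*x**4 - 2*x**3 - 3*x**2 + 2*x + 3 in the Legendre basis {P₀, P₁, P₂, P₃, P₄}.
(14/5)P₀ + (4/5)P₁ + (2/7)P₂ + (-4/5)P₃ + (32/35)P₄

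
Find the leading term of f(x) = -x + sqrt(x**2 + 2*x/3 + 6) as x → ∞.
1/3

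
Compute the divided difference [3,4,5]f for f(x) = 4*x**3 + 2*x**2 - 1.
50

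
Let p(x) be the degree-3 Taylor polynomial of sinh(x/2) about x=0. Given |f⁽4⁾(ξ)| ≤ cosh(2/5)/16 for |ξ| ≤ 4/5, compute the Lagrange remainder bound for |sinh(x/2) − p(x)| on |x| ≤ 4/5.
2*cosh(2/5)/1875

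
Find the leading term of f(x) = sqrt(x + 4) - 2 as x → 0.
x/4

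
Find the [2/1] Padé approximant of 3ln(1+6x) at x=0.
18*x*(x + 1)/(4*x + 1)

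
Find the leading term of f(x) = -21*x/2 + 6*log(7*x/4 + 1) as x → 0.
-147*x**2/16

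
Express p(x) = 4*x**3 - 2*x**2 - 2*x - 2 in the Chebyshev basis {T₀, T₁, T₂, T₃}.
(-3)T₀ + T₁ - T₂ + T₃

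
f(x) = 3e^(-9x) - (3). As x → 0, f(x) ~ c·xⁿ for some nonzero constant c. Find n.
1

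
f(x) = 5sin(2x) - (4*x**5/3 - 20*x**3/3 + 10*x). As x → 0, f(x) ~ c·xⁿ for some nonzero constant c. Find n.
7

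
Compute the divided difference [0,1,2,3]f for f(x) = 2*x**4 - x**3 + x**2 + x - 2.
11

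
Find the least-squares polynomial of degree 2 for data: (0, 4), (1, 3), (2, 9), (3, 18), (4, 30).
124/35 + (-111/70)x + (29/14)x²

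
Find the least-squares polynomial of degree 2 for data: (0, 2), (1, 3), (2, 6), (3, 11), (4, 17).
67/35 + (13/35)x + (6/7)x²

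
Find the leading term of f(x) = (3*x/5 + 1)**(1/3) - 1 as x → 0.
x/5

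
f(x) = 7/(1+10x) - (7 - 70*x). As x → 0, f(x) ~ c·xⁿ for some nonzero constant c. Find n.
2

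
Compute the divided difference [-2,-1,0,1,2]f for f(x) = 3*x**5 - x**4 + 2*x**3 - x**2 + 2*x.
-1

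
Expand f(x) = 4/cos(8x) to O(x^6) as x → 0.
4 + 128*x**2 + 10240*x**4/3 + O(x**6)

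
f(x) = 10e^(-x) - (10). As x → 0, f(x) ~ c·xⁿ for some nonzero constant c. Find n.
1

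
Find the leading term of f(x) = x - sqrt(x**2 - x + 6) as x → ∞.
1/2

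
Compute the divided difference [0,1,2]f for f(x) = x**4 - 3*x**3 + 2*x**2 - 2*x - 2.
0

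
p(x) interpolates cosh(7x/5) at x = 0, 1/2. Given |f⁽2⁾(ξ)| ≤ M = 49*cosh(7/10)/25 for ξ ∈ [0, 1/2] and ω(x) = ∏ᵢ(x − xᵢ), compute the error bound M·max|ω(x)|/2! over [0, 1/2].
49*cosh(7/10)/800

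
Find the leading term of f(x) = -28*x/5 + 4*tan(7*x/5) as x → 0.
1372*x**3/375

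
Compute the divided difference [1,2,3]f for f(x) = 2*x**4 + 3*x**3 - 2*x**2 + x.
66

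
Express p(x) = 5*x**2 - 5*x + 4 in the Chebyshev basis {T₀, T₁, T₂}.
(13/2)T₀ + (-5)T₁ + (5/2)T₂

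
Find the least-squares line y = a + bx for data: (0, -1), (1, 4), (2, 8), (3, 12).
a = -7/10, b = 43/10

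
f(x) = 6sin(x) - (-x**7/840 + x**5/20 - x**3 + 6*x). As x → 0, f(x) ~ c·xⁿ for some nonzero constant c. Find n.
9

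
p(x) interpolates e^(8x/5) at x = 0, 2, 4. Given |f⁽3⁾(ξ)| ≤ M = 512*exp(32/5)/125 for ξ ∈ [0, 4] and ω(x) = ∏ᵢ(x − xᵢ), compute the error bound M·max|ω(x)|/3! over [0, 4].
4096*sqrt(3)*exp(32/5)/3375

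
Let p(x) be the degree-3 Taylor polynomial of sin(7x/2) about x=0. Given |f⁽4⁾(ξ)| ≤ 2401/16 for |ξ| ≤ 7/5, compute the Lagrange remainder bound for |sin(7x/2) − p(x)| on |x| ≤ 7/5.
5764801/240000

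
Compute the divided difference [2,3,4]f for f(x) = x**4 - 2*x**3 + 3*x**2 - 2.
40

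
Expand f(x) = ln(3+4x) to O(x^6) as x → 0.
log(3) + 4*x/3 - 8*x**2/9 + 64*x**3/81 - 64*x**4/81 + 1024*x**5/1215 + O(x**6)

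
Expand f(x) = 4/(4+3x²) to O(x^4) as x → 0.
1 - 3*x**2/4 + O(x**4)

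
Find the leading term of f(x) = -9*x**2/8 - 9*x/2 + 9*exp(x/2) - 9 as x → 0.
3*x**3/16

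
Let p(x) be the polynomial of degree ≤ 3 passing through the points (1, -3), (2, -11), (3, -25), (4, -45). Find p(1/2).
-5/4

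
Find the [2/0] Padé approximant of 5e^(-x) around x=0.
5*x**2/2 - 5*x + 5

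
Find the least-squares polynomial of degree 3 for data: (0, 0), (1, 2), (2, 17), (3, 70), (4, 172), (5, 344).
5/21 + (-88/63)x + (-29/42)x² + (53/18)x³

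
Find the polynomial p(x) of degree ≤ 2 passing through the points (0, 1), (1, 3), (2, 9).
2*x**2 + 1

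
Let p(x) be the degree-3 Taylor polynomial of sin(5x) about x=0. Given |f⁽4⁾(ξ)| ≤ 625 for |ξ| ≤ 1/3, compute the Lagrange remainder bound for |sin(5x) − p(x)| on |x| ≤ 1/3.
625/1944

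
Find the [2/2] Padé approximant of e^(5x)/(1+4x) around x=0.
(2425*x**2/492 + 265*x/82 + 1)/(-2855*x**2/492 + 183*x/82 + 1)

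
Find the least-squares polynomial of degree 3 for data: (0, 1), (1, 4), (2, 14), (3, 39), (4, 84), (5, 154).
47/42 + (85/252)x + (25/21)x² + (35/36)x³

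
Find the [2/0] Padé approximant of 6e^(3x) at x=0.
27*x**2 + 18*x + 6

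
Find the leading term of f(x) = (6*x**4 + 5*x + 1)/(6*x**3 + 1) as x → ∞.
x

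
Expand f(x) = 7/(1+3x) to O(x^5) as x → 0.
7 - 21*x + 63*x**2 - 189*x**3 + 567*x**4 + O(x**5)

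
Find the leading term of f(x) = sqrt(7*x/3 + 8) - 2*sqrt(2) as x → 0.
7*sqrt(2)*x/24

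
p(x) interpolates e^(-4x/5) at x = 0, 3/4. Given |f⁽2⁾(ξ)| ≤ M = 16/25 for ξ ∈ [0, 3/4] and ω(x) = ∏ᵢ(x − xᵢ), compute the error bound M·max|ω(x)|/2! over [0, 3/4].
9/200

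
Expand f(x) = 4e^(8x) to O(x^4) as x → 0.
4 + 32*x + 128*x**2 + 1024*x**3/3 + O(x**4)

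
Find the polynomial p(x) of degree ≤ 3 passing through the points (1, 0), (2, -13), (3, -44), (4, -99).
-x**3 - 3*x**2 + 3*x + 1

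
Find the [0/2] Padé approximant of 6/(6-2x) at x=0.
1/(1 - x/3)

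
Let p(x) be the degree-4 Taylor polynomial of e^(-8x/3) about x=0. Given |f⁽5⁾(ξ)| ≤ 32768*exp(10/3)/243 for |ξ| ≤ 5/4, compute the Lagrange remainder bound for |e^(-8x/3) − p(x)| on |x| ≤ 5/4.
2500*exp(10/3)/729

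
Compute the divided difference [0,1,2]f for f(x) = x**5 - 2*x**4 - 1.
1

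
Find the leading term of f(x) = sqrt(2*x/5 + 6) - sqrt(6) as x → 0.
sqrt(6)*x/30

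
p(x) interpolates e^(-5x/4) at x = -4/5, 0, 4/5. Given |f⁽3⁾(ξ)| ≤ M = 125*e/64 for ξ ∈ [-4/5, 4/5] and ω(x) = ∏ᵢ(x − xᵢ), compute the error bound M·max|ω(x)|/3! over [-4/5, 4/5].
sqrt(3)*e/27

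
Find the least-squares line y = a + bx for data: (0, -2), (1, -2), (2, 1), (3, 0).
a = -21/10, b = 9/10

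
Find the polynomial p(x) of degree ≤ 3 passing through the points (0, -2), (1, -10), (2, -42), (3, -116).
-3*x**3 - 3*x**2 - 2*x - 2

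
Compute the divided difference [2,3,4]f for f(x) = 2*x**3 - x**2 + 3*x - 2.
17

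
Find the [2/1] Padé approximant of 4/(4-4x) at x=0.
1/(1 - x)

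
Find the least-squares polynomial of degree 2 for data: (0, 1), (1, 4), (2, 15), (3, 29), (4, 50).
27/35 + (81/70)x + (39/14)x²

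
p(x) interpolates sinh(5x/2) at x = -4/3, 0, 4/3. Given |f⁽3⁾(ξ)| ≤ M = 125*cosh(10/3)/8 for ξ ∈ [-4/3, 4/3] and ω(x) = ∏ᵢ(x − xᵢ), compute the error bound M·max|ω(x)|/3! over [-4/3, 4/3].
1000*sqrt(3)*cosh(10/3)/729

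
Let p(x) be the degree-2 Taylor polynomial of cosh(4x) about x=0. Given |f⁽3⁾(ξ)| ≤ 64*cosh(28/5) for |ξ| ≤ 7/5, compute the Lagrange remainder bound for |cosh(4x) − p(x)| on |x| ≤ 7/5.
10976*cosh(28/5)/375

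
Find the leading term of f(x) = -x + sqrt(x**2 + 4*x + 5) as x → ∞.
2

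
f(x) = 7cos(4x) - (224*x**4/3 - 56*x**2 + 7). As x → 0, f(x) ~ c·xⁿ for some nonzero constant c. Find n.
6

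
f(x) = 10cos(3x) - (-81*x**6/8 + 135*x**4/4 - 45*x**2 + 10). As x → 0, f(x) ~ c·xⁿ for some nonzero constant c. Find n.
8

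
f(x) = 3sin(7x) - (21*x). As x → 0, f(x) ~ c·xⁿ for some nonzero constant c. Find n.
3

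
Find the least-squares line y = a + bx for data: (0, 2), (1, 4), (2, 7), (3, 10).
a = 17/10, b = 27/10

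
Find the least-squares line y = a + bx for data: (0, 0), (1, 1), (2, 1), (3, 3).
a = -1/10, b = 9/10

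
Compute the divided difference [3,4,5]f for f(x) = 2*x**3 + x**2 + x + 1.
25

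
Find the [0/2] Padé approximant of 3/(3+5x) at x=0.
1/(5*x/3 + 1)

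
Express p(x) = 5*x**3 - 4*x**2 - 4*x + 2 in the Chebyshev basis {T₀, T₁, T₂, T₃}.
(-1/4)T₁ + (-2)T₂ + (5/4)T₃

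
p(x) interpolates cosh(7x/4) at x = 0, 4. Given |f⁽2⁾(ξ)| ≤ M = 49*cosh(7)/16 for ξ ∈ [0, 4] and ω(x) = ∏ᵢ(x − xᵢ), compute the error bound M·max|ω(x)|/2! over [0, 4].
49*cosh(7)/8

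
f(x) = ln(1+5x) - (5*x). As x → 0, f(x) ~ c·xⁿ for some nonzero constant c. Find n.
2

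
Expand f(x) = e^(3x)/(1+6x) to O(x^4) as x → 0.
1 - 3*x + 45*x**2/2 - 261*x**3/2 + O(x**4)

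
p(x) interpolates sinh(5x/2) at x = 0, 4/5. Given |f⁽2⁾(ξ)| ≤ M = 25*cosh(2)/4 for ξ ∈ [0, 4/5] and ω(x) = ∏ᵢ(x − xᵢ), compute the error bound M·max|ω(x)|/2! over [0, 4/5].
cosh(2)/2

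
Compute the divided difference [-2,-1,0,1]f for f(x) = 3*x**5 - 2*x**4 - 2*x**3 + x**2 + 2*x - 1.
17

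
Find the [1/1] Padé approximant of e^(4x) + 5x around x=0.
(73*x/9 + 1)/(1 - 8*x/9)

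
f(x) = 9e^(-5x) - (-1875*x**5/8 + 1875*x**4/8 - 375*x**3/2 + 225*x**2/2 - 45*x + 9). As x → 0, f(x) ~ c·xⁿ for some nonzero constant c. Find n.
6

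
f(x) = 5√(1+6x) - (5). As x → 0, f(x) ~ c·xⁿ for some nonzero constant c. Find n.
1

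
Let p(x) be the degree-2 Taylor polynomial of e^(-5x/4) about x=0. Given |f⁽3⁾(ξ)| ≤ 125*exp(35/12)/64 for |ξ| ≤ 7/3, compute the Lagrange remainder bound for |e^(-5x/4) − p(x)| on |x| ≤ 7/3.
42875*exp(35/12)/10368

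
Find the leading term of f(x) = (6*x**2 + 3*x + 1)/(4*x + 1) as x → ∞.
3*x/2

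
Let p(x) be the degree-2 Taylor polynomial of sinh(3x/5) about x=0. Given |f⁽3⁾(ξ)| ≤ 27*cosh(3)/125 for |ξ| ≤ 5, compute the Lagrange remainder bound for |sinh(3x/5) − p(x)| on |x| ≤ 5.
9*cosh(3)/2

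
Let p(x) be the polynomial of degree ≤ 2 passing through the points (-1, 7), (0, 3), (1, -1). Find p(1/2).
1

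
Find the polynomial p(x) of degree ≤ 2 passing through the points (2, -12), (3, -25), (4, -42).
-2*x**2 - 3*x + 2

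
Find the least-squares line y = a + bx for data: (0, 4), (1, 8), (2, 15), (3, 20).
a = 7/2, b = 11/2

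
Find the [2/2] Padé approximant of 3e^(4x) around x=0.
(4*x**2 + 6*x + 3)/(4*x**2/3 - 2*x + 1)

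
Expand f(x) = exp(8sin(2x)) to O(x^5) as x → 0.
1 + 16*x + 128*x**2 + 672*x**3 + 2560*x**4 + O(x**5)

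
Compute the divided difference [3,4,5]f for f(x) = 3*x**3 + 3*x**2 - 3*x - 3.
39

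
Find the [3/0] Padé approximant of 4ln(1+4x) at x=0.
16*x*(16*x**2 - 6*x + 3)/3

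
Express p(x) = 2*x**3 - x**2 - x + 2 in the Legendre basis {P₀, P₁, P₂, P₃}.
(5/3)P₀ + (1/5)P₁ + (-2/3)P₂ + (4/5)P₃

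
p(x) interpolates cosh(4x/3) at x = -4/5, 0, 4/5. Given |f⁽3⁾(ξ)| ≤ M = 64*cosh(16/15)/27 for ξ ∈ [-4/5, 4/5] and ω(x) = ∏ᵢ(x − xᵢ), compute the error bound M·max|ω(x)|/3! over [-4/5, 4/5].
4096*sqrt(3)*cosh(16/15)/91125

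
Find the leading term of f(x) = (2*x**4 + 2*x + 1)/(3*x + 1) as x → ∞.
2*x**3/3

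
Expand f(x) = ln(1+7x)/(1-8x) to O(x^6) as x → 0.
7*x + 63*x**2/2 + 1099*x**3/3 + 27965*x**4/12 + 330071*x**5/15 + O(x**6)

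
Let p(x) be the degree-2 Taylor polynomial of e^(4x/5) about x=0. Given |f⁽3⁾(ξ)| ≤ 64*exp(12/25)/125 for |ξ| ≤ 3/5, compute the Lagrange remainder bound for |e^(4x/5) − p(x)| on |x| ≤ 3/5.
288*exp(12/25)/15625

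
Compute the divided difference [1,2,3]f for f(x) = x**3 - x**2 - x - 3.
5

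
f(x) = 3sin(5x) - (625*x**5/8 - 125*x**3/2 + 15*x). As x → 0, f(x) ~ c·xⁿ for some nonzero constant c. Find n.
7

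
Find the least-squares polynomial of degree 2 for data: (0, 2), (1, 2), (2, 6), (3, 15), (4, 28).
71/35 + (-33/14)x + (31/14)x²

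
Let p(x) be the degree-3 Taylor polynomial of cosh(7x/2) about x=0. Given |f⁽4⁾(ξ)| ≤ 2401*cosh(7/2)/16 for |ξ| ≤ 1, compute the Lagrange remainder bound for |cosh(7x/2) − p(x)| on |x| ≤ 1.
2401*cosh(7/2)/384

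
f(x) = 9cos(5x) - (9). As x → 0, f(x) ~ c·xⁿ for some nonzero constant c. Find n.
2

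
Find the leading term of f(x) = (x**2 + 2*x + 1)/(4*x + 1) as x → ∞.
x/4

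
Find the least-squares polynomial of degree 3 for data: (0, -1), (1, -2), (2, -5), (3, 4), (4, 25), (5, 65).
-2/3 + (-14/9)x + (-23/12)x² + (35/36)x³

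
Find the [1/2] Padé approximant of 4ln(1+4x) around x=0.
16*x/(-4*x**2/3 + 2*x + 1)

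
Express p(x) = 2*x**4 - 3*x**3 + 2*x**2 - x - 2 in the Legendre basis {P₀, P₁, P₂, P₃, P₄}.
(-14/15)P₀ + (-14/5)P₁ + (52/21)P₂ + (-6/5)P₃ + (16/35)P₄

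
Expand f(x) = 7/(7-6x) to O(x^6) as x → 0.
1 + 6*x/7 + 36*x**2/49 + 216*x**3/343 + 1296*x**4/2401 + 7776*x**5/16807 + O(x**6)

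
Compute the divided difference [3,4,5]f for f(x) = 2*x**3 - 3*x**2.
21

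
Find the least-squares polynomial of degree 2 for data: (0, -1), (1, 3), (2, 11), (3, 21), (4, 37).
-31/35 + (69/35)x + (13/7)x²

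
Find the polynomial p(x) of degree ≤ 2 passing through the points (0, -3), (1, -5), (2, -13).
-3*x**2 + x - 3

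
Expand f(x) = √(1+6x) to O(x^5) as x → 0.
1 + 3*x - 9*x**2/2 + 27*x**3/2 - 405*x**4/8 + O(x**5)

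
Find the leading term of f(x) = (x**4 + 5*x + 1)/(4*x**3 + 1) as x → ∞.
x/4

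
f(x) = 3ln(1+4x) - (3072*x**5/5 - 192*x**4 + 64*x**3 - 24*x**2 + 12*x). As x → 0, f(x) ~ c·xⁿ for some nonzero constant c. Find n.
6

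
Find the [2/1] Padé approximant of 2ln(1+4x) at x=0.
8*x*(2*x + 3)/(3*(8*x/3 + 1))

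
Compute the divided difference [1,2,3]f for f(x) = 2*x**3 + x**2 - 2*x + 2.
13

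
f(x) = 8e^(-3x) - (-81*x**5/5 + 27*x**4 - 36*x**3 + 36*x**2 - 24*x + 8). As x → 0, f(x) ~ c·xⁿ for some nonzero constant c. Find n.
6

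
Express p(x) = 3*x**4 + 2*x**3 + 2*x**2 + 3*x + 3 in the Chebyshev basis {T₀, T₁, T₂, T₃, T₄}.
(41/8)T₀ + (9/2)T₁ + (5/2)T₂ + (1/2)T₃ + (3/8)T₄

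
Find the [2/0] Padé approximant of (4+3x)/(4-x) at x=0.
x**2/4 + x + 1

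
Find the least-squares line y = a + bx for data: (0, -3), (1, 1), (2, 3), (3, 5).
a = -12/5, b = 13/5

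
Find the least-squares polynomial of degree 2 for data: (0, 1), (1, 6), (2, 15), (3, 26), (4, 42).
36/35 + (117/35)x + (12/7)x²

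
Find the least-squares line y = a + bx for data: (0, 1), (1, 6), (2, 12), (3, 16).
a = 11/10, b = 51/10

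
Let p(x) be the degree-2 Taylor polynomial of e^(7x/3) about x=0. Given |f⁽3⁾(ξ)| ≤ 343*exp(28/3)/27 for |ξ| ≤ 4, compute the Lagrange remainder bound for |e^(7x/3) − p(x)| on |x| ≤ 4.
10976*exp(28/3)/81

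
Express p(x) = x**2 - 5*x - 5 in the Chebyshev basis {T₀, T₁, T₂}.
(-9/2)T₀ + (-5)T₁ + (1/2)T₂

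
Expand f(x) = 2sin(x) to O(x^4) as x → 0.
2*x - x**3/3 + O(x**4)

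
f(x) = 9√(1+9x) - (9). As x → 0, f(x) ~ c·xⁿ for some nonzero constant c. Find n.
1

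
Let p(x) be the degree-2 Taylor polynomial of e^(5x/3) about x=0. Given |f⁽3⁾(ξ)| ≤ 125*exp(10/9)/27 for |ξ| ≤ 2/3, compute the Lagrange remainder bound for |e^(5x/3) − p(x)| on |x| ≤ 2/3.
500*exp(10/9)/2187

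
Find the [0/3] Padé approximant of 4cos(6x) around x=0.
4/(18*x**2 + 1)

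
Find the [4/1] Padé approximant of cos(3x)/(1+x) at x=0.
(27*x**4/8 - 9*x**2/2 + 1)/(x + 1)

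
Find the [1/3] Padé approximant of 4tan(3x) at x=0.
12*x/(1 - 3*x**2)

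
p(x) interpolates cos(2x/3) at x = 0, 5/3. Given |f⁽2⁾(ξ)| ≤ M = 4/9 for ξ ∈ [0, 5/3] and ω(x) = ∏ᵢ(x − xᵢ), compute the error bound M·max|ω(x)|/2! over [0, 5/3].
25/162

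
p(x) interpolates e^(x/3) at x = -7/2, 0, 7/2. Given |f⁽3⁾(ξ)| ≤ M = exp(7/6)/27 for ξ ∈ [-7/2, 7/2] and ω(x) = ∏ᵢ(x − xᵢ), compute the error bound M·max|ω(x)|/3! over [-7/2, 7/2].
343*sqrt(3)*exp(7/6)/5832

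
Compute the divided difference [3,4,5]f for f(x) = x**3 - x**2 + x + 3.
11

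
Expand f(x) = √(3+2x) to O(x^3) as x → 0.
sqrt(3) + sqrt(3)*x/3 - sqrt(3)*x**2/18 + O(x**3)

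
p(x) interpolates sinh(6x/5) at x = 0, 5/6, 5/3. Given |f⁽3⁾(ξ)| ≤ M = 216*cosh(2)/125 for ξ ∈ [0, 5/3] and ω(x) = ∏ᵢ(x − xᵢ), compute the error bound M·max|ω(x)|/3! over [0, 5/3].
sqrt(3)*cosh(2)/27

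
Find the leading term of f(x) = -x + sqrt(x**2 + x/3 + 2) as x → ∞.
1/6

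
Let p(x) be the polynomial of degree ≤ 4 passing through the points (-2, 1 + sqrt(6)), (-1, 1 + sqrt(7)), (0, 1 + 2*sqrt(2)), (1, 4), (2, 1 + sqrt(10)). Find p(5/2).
-283/32 - 45*sqrt(7)/32 + 35*sqrt(6)/128 + 315*sqrt(10)/128 + 189*sqrt(2)/32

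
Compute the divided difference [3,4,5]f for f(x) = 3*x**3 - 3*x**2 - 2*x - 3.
33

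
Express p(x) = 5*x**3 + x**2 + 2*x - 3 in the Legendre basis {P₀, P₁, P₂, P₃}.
(-8/3)P₀ + (5)P₁ + (2/3)P₂ + (2)P₃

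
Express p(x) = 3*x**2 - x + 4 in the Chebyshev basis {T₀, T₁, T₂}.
(11/2)T₀ - T₁ + (3/2)T₂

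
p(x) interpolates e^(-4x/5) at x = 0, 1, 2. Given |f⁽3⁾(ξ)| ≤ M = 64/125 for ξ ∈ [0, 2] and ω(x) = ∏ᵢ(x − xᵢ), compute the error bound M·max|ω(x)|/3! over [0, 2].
64*sqrt(3)/3375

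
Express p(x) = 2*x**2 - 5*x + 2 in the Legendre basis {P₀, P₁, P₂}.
(8/3)P₀ + (-5)P₁ + (4/3)P₂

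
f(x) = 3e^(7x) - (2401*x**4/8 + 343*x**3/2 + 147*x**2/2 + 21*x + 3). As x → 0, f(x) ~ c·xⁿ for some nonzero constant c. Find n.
5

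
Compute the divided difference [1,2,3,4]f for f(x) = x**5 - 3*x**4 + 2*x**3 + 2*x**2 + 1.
37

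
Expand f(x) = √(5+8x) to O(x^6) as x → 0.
sqrt(5) + 4*sqrt(5)*x/5 - 8*sqrt(5)*x**2/25 + 32*sqrt(5)*x**3/125 - 32*sqrt(5)*x**4/125 + 896*sqrt(5)*x**5/3125 + O(x**6)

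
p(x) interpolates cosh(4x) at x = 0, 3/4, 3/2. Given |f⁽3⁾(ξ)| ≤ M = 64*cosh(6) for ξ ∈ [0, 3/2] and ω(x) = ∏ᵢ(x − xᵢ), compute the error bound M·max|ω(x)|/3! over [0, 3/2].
sqrt(3)*cosh(6)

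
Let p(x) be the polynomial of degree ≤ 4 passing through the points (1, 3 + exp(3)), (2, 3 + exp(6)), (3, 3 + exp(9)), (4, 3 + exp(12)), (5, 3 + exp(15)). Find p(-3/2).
-1365*exp(12)/32 - 2145*exp(6)/32 + 3 + 3003*exp(3)/128 + 5005*exp(9)/64 + 1155*exp(15)/128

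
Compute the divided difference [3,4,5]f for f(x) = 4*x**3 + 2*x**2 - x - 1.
50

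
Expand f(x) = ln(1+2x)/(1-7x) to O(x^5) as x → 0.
2*x + 12*x**2 + 260*x**3/3 + 1808*x**4/3 + O(x**5)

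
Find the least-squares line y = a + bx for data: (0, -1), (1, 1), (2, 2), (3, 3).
a = -7/10, b = 13/10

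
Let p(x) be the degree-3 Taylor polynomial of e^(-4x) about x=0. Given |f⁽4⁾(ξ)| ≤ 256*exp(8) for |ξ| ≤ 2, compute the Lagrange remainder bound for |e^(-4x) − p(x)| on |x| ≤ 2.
512*exp(8)/3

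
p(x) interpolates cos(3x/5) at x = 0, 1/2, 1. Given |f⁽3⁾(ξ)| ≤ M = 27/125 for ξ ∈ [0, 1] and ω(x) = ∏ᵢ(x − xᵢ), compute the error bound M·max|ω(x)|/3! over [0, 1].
sqrt(3)/1000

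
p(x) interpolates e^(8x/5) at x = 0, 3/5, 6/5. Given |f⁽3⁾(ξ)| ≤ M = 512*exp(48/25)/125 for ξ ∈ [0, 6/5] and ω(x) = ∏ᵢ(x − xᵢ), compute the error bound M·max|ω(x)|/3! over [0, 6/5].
512*sqrt(3)*exp(48/25)/15625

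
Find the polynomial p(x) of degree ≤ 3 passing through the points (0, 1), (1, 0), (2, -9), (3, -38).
-2*x**3 + 2*x**2 - x + 1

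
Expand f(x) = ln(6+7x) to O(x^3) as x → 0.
log(6) + 7*x/6 - 49*x**2/72 + O(x**3)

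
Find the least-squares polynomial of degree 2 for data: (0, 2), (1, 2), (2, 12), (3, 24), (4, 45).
59/35 + (-62/35)x + (22/7)x²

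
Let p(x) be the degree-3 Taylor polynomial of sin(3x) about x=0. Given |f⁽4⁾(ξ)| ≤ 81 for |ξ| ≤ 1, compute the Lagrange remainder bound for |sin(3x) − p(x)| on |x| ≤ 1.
27/8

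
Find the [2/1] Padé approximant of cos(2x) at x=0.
1 - 2*x**2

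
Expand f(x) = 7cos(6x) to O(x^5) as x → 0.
7 - 126*x**2 + 378*x**4 + O(x**5)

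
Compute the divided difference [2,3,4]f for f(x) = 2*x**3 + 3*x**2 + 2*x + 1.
21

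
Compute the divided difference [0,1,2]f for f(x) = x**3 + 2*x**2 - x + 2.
5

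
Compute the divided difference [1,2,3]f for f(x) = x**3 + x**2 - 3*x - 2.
7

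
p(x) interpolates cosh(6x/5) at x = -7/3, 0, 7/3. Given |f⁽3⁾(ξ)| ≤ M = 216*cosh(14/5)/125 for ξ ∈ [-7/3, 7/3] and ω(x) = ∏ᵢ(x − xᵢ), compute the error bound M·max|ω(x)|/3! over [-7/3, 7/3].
2744*sqrt(3)*cosh(14/5)/3375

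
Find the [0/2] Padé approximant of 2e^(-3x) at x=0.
2/(9*x**2/2 + 3*x + 1)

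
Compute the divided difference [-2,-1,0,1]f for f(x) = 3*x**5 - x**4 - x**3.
16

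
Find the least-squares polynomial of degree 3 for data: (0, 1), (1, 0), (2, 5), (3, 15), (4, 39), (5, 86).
38/63 + (667/378)x + (-269/126)x² + (28/27)x³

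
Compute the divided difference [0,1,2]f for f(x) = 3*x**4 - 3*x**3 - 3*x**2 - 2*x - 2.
9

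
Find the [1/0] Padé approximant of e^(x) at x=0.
x + 1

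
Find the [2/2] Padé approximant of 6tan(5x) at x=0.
30*x/(1 - 25*x**2/3)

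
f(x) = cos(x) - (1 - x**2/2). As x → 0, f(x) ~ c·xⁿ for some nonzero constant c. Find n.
4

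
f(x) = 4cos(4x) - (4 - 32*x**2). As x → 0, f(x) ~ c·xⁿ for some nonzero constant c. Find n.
4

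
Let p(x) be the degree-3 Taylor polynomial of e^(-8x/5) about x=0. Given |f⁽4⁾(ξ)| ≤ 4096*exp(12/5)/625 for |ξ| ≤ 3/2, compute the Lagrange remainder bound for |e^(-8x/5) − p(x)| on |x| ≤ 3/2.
864*exp(12/5)/625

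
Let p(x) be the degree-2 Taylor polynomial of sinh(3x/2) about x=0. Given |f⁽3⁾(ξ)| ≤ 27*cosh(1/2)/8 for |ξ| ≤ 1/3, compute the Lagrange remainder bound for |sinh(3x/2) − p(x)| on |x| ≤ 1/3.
cosh(1/2)/48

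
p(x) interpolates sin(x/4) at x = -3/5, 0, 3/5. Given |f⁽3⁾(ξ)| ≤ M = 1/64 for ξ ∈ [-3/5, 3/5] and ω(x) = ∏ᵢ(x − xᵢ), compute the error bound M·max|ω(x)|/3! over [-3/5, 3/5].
sqrt(3)/8000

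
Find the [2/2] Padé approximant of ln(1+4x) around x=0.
4*x*(2*x + 1)/(8*x**2/3 + 4*x + 1)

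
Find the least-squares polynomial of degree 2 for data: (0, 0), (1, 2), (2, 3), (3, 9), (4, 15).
9/35 + (-1/70)x + (13/14)x²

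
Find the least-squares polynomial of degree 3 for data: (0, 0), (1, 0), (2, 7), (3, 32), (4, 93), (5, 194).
1/6 + (-7/36)x + (-7/3)x² + (73/36)x³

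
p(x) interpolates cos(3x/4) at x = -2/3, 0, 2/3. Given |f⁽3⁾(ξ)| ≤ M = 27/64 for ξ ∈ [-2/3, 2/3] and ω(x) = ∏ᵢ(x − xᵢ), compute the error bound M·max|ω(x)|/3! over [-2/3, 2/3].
sqrt(3)/216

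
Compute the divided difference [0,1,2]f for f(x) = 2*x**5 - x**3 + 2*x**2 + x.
29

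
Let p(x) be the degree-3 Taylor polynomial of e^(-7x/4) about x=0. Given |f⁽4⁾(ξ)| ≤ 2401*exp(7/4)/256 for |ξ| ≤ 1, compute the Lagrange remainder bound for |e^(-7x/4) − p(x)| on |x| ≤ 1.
2401*exp(7/4)/6144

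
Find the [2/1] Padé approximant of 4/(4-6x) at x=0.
1/(1 - 3*x/2)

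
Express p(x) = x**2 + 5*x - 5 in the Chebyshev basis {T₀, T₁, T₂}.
(-9/2)T₀ + (5)T₁ + (1/2)T₂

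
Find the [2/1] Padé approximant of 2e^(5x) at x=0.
(25*x**2/3 + 20*x/3 + 2)/(1 - 5*x/3)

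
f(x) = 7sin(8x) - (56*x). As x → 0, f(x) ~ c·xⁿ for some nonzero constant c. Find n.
3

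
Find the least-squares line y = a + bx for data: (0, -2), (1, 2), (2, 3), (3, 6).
a = -3/2, b = 5/2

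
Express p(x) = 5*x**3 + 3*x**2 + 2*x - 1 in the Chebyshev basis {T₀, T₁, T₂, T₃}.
(1/2)T₀ + (23/4)T₁ + (3/2)T₂ + (5/4)T₃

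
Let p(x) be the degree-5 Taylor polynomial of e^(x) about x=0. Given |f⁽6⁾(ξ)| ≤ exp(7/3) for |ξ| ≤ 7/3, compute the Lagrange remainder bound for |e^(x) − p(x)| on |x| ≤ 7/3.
117649*exp(7/3)/524880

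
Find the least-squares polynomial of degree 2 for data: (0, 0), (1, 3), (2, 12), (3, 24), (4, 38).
-3/7 + (179/70)x + (25/14)x²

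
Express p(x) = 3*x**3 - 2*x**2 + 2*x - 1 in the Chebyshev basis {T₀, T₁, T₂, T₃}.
(-2)T₀ + (17/4)T₁ - T₂ + (3/4)T₃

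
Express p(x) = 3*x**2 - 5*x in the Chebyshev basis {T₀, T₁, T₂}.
(3/2)T₀ + (-5)T₁ + (3/2)T₂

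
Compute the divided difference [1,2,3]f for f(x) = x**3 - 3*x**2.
3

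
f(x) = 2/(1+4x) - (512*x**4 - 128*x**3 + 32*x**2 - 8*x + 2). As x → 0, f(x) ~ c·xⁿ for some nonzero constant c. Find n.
5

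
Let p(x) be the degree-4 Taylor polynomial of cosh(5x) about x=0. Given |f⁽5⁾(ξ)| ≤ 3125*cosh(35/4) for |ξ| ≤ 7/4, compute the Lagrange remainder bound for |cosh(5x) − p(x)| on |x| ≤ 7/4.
10504375*cosh(35/4)/24576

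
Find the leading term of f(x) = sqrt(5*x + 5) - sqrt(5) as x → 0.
sqrt(5)*x/2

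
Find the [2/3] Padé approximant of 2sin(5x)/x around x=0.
(10 - 175*x**2/6)/(5*x**2/4 + 1)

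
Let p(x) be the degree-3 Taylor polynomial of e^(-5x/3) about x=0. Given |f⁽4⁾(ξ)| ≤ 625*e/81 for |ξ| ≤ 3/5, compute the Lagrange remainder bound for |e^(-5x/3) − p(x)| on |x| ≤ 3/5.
e/24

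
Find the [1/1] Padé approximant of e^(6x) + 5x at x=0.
(103*x/11 + 1)/(1 - 18*x/11)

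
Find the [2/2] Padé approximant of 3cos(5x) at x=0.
(3 - 125*x**2/4)/(25*x**2/12 + 1)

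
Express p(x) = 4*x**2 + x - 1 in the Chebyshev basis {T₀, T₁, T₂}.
T₀ + T₁ + (2)T₂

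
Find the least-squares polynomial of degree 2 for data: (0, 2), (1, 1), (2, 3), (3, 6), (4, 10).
62/35 + (-73/70)x + (11/14)x²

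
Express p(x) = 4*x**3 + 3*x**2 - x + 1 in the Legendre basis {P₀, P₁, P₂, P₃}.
(2)P₀ + (7/5)P₁ + (2)P₂ + (8/5)P₃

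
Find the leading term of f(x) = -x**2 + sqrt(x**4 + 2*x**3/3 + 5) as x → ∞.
x/3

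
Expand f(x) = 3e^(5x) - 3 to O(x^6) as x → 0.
15*x + 75*x**2/2 + 125*x**3/2 + 625*x**4/8 + 625*x**5/8 + O(x**6)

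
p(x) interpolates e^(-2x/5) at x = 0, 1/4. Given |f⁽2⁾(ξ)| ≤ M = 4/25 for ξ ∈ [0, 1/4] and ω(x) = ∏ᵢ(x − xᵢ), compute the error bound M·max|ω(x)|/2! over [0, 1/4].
1/800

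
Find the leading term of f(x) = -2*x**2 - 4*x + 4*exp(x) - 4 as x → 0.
2*x**3/3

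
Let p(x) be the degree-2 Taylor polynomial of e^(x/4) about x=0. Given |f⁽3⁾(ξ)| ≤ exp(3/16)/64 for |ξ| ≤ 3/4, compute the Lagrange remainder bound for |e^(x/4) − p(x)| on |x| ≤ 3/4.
9*exp(3/16)/8192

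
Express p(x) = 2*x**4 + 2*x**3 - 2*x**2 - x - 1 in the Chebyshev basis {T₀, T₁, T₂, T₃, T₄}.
(-5/4)T₀ + (1/2)T₁ + (1/2)T₃ + (1/4)T₄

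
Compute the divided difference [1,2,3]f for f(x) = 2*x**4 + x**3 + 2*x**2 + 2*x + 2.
58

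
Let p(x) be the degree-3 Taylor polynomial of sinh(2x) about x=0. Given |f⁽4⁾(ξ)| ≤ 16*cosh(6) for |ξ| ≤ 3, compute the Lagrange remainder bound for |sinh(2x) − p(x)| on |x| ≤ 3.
54*cosh(6)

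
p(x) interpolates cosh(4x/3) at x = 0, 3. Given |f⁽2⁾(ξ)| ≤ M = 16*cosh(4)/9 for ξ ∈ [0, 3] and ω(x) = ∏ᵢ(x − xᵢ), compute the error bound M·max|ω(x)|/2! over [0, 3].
2*cosh(4)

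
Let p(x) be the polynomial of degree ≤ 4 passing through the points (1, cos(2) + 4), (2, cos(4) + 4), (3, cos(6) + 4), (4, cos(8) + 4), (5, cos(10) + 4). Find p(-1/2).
1155*cos(2)/128 + 315*cos(10)/128 - 385*cos(8)/32 + 4 - 693*cos(4)/32 + 1485*cos(6)/64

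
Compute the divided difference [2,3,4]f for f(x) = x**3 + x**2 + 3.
10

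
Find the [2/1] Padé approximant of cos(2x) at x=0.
1 - 2*x**2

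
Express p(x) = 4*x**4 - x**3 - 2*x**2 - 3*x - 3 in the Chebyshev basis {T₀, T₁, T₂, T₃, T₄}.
(-5/2)T₀ + (-15/4)T₁ + T₂ + (-1/4)T₃ + (1/2)T₄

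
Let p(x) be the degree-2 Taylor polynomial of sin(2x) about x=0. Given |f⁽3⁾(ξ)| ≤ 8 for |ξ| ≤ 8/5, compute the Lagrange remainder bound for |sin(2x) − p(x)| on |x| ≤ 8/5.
2048/375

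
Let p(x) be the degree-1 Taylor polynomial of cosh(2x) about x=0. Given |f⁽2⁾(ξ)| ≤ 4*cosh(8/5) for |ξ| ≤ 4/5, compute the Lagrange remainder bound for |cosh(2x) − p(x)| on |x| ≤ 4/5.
32*cosh(8/5)/25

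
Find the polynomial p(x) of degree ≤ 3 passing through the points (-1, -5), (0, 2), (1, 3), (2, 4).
x**3 - 3*x**2 + 3*x + 2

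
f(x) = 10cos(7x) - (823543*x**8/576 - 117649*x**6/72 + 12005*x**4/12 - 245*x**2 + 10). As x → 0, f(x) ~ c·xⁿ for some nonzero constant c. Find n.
10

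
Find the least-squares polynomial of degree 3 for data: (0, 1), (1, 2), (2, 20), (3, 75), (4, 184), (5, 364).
47/42 + (-671/252)x + (4/21)x² + (107/36)x³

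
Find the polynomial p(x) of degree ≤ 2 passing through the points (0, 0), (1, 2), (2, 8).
2*x**2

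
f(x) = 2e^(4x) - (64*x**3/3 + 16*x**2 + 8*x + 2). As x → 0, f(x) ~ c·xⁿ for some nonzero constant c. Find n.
4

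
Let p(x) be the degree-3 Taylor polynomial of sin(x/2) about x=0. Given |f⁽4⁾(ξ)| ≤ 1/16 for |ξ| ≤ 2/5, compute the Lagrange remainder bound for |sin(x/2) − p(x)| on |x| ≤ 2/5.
1/15000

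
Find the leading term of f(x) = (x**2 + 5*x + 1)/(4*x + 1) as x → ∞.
x/4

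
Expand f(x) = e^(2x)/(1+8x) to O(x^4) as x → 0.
1 - 6*x + 50*x**2 - 1196*x**3/3 + O(x**4)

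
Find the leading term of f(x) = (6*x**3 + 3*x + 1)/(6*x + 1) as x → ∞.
x**2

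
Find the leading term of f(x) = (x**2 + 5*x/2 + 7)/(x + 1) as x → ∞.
x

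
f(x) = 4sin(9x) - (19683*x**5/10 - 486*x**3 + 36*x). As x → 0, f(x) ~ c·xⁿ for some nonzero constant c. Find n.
7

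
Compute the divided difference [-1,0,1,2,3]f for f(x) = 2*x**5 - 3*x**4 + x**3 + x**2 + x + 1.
7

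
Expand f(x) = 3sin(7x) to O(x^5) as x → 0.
21*x - 343*x**3/2 + O(x**5)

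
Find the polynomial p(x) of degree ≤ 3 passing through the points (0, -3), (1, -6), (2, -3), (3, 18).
2*x**3 - 3*x**2 - 2*x - 3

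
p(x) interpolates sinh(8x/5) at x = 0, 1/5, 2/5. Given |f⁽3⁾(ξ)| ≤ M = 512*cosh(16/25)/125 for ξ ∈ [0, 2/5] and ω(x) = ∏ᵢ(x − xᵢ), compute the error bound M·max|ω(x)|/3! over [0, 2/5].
512*sqrt(3)*cosh(16/25)/421875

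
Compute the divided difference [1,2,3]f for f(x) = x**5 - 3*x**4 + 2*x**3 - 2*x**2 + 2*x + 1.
25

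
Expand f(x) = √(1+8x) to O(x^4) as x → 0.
1 + 4*x - 8*x**2 + 32*x**3 + O(x**4)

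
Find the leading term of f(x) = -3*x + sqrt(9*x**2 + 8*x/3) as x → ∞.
4/9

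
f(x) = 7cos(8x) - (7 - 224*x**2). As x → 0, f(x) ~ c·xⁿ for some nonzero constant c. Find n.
4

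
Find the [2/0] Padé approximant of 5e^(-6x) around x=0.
90*x**2 - 30*x + 5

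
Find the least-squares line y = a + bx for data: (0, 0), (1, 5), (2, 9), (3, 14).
a = 1/10, b = 23/5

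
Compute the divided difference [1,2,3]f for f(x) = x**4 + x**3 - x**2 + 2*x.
30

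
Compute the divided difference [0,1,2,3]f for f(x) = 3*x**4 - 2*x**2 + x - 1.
18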